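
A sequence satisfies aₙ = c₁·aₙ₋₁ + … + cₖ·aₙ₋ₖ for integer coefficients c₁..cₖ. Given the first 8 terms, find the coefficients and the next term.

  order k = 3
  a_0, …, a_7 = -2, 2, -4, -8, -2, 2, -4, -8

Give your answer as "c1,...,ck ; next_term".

  a_3 = 1·-4 + -1·2 + 1·-2 = -8
  a_4 = 1·-8 + -1·-4 + 1·2 = -2
  a_5 = 1·-2 + -1·-8 + 1·-4 = 2
  a_6 = 1·2 + -1·-2 + 1·-8 = -4
  a_7 = 1·-4 + -1·2 + 1·-2 = -8
  a_8 = 1·-8 + -1·-4 + 1·2 = -2

1,-1,1 ; -2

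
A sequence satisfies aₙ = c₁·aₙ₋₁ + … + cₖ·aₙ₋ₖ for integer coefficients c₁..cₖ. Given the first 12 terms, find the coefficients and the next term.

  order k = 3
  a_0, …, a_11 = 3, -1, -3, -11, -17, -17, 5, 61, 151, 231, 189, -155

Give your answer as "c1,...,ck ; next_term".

  a_3 = 2·-3 + -1·-1 + -2·3 = -11
  a_4 = 2·-11 + -1·-3 + -2·-1 = -17
  a_5 = 2·-17 + -1·-11 + -2·-3 = -17
  a_6 = 2·-17 + -1·-17 + -2·-11 = 5
  a_7 = 2·5 + -1·-17 + -2·-17 = 61
  a_8 = 2·61 + -1·5 + -2·-17 = 151
  a_9 = 2·151 + -1·61 + -2·5 = 231
  a_10 = 2·231 + -1·151 + -2·61 = 189
  a_11 = 2·189 + -1·231 + -2·151 = -155
  a_12 = 2·-155 + -1·189 + -2·231 = -961

2,-1,-2 ; -961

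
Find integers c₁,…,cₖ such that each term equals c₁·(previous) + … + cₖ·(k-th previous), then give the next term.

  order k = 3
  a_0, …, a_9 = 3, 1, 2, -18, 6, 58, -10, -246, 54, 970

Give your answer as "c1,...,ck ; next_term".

-1,-4,-4 ; -202

  a_3 = -1·2 + -4·1 + -4·3 = -18
  a_4 = -1·-18 + -4·2 + -4·1 = 6
  a_5 = -1·6 + -4·-18 + -4·2 = 58
  a_6 = -1·58 + -4·6 + -4·-18 = -10
  a_7 = -1·-10 + -4·58 + -4·6 = -246
  a_8 = -1·-246 + -4·-10 + -4·58 = 54
  a_9 = -1·54 + -4·-246 + -4·-10 = 970
  a_10 = -1·970 + -4·54 + -4·-246 = -202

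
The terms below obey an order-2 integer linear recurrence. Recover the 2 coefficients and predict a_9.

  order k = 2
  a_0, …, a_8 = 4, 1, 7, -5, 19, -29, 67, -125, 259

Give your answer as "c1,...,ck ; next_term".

  a_2 = -1·1 + 2·4 = 7
  a_3 = -1·7 + 2·1 = -5
  a_4 = -1·-5 + 2·7 = 19
  a_5 = -1·19 + 2·-5 = -29
  a_6 = -1·-29 + 2·19 = 67
  a_7 = -1·67 + 2·-29 = -125
  a_8 = -1·-125 + 2·67 = 259
  a_9 = -1·259 + 2·-125 = -509

-1,2 ; -509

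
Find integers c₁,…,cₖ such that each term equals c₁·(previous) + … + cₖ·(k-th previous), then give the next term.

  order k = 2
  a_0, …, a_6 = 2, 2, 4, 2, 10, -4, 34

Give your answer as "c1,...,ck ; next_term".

  a_2 = -1·2 + 3·2 = 4
  a_3 = -1·4 + 3·2 = 2
  a_4 = -1·2 + 3·4 = 10
  a_5 = -1·10 + 3·2 = -4
  a_6 = -1·-4 + 3·10 = 34
  a_7 = -1·34 + 3·-4 = -46

-1,3 ; -46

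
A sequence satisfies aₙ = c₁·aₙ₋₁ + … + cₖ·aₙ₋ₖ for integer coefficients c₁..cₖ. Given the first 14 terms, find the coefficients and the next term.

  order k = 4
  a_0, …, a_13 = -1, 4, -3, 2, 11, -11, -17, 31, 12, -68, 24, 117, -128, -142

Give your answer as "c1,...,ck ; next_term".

  a_4 = 0·2 + -2·-3 + 1·4 + -1·-1 = 11
  a_5 = 0·11 + -2·2 + 1·-3 + -1·4 = -11
  a_6 = 0·-11 + -2·11 + 1·2 + -1·-3 = -17
  a_7 = 0·-17 + -2·-11 + 1·11 + -1·2 = 31
  a_8 = 0·31 + -2·-17 + 1·-11 + -1·11 = 12
  a_9 = 0·12 + -2·31 + 1·-17 + -1·-11 = -68
  a_10 = 0·-68 + -2·12 + 1·31 + -1·-17 = 24
  a_11 = 0·24 + -2·-68 + 1·12 + -1·31 = 117
  a_12 = 0·117 + -2·24 + 1·-68 + -1·12 = -128
  a_13 = 0·-128 + -2·117 + 1·24 + -1·-68 = -142
  a_14 = 0·-142 + -2·-128 + 1·117 + -1·24 = 349

0,-2,1,-1 ; 349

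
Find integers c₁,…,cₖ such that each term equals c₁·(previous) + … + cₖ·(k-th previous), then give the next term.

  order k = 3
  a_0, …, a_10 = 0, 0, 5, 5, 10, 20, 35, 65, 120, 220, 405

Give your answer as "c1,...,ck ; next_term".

1,1,1 ; 745

  a_3 = 1·5 + 1·0 + 1·0 = 5
  a_4 = 1·5 + 1·5 + 1·0 = 10
  a_5 = 1·10 + 1·5 + 1·5 = 20
  a_6 = 1·20 + 1·10 + 1·5 = 35
  a_7 = 1·35 + 1·20 + 1·10 = 65
  a_8 = 1·65 + 1·35 + 1·20 = 120
  a_9 = 1·120 + 1·65 + 1·35 = 220
  a_10 = 1·220 + 1·120 + 1·65 = 405
  a_11 = 1·405 + 1·220 + 1·120 = 745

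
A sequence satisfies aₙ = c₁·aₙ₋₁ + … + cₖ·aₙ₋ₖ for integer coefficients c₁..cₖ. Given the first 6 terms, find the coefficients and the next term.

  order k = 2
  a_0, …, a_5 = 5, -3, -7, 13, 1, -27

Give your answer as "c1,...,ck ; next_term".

-1,-2 ; 25

  a_2 = -1·-3 + -2·5 = -7
  a_3 = -1·-7 + -2·-3 = 13
  a_4 = -1·13 + -2·-7 = 1
  a_5 = -1·1 + -2·13 = -27
  a_6 = -1·-27 + -2·1 = 25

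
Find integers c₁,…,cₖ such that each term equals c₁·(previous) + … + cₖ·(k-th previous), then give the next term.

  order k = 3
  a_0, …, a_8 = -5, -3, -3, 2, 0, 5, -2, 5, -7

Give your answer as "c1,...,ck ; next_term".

0,1,-1 ; 7

  a_3 = 0·-3 + 1·-3 + -1·-5 = 2
  a_4 = 0·2 + 1·-3 + -1·-3 = 0
  a_5 = 0·0 + 1·2 + -1·-3 = 5
  a_6 = 0·5 + 1·0 + -1·2 = -2
  a_7 = 0·-2 + 1·5 + -1·0 = 5
  a_8 = 0·5 + 1·-2 + -1·5 = -7
  a_9 = 0·-7 + 1·5 + -1·-2 = 7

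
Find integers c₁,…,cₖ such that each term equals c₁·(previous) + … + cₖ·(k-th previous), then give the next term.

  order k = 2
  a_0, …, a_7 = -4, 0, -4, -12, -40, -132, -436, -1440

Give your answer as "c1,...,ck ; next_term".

3,1 ; -4756

  a_2 = 3·0 + 1·-4 = -4
  a_3 = 3·-4 + 1·0 = -12
  a_4 = 3·-12 + 1·-4 = -40
  a_5 = 3·-40 + 1·-12 = -132
  a_6 = 3·-132 + 1·-40 = -436
  a_7 = 3·-436 + 1·-132 = -1440
  a_8 = 3·-1440 + 1·-436 = -4756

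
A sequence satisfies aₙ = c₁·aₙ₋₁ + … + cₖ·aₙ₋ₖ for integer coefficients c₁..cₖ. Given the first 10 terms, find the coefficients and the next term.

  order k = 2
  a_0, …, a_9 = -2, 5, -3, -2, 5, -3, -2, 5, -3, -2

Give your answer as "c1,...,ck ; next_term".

-1,-1 ; 5

  a_2 = -1·5 + -1·-2 = -3
  a_3 = -1·-3 + -1·5 = -2
  a_4 = -1·-2 + -1·-3 = 5
  a_5 = -1·5 + -1·-2 = -3
  a_6 = -1·-3 + -1·5 = -2
  a_7 = -1·-2 + -1·-3 = 5
  a_8 = -1·5 + -1·-2 = -3
  a_9 = -1·-3 + -1·5 = -2
  a_10 = -1·-2 + -1·-3 = 5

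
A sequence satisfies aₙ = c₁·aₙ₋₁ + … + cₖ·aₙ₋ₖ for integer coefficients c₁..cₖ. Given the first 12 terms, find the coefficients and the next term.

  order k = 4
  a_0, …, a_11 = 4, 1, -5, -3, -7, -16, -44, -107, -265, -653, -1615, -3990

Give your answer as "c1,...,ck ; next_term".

  a_4 = 2·-3 + 1·-5 + 0·1 + 1·4 = -7
  a_5 = 2·-7 + 1·-3 + 0·-5 + 1·1 = -16
  a_6 = 2·-16 + 1·-7 + 0·-3 + 1·-5 = -44
  a_7 = 2·-44 + 1·-16 + 0·-7 + 1·-3 = -107
  a_8 = 2·-107 + 1·-44 + 0·-16 + 1·-7 = -265
  a_9 = 2·-265 + 1·-107 + 0·-44 + 1·-16 = -653
  a_10 = 2·-653 + 1·-265 + 0·-107 + 1·-44 = -1615
  a_11 = 2·-1615 + 1·-653 + 0·-265 + 1·-107 = -3990
  a_12 = 2·-3990 + 1·-1615 + 0·-653 + 1·-265 = -9860

2,1,0,1 ; -9860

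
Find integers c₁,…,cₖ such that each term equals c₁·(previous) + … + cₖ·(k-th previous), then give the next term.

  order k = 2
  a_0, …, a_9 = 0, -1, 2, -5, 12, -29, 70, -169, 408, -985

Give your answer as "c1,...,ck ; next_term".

-2,1 ; 2378

  a_2 = -2·-1 + 1·0 = 2
  a_3 = -2·2 + 1·-1 = -5
  a_4 = -2·-5 + 1·2 = 12
  a_5 = -2·12 + 1·-5 = -29
  a_6 = -2·-29 + 1·12 = 70
  a_7 = -2·70 + 1·-29 = -169
  a_8 = -2·-169 + 1·70 = 408
  a_9 = -2·408 + 1·-169 = -985
  a_10 = -2·-985 + 1·408 = 2378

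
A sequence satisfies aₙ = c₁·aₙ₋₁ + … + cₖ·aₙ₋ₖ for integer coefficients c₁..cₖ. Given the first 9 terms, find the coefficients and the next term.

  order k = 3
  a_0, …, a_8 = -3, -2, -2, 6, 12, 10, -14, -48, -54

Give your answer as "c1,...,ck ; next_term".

  a_3 = 1·-2 + -1·-2 + -2·-3 = 6
  a_4 = 1·6 + -1·-2 + -2·-2 = 12
  a_5 = 1·12 + -1·6 + -2·-2 = 10
  a_6 = 1·10 + -1·12 + -2·6 = -14
  a_7 = 1·-14 + -1·10 + -2·12 = -48
  a_8 = 1·-48 + -1·-14 + -2·10 = -54
  a_9 = 1·-54 + -1·-48 + -2·-14 = 22

1,-1,-2 ; 22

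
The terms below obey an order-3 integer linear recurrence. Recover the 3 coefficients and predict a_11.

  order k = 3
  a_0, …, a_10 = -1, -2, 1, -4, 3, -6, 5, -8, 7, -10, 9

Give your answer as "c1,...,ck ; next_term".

-1,1,1 ; -12

  a_3 = -1·1 + 1·-2 + 1·-1 = -4
  a_4 = -1·-4 + 1·1 + 1·-2 = 3
  a_5 = -1·3 + 1·-4 + 1·1 = -6
  a_6 = -1·-6 + 1·3 + 1·-4 = 5
  a_7 = -1·5 + 1·-6 + 1·3 = -8
  a_8 = -1·-8 + 1·5 + 1·-6 = 7
  a_9 = -1·7 + 1·-8 + 1·5 = -10
  a_10 = -1·-10 + 1·7 + 1·-8 = 9
  a_11 = -1·9 + 1·-10 + 1·7 = -12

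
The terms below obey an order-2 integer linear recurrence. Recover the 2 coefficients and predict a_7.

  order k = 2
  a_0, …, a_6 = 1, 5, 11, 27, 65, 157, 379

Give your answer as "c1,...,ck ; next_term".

  a_2 = 2·5 + 1·1 = 11
  a_3 = 2·11 + 1·5 = 27
  a_4 = 2·27 + 1·11 = 65
  a_5 = 2·65 + 1·27 = 157
  a_6 = 2·157 + 1·65 = 379
  a_7 = 2·379 + 1·157 = 915

2,1 ; 915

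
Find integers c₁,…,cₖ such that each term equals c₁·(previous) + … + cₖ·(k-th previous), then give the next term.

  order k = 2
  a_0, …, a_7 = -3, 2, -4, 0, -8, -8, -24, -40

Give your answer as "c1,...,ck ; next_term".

  a_2 = 1·2 + 2·-3 = -4
  a_3 = 1·-4 + 2·2 = 0
  a_4 = 1·0 + 2·-4 = -8
  a_5 = 1·-8 + 2·0 = -8
  a_6 = 1·-8 + 2·-8 = -24
  a_7 = 1·-24 + 2·-8 = -40
  a_8 = 1·-40 + 2·-24 = -88

1,2 ; -88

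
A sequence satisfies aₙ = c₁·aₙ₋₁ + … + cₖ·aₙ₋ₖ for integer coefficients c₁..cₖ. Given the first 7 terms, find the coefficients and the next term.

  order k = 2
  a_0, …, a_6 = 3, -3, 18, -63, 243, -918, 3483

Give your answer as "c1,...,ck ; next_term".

-3,3 ; -13203

  a_2 = -3·-3 + 3·3 = 18
  a_3 = -3·18 + 3·-3 = -63
  a_4 = -3·-63 + 3·18 = 243
  a_5 = -3·243 + 3·-63 = -918
  a_6 = -3·-918 + 3·243 = 3483
  a_7 = -3·3483 + 3·-918 = -13203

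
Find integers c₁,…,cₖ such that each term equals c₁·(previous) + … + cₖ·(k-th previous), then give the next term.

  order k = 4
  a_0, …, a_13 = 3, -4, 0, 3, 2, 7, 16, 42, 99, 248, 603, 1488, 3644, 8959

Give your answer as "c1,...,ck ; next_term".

  a_4 = 1·3 + 3·0 + 1·-4 + 1·3 = 2
  a_5 = 1·2 + 3·3 + 1·0 + 1·-4 = 7
  a_6 = 1·7 + 3·2 + 1·3 + 1·0 = 16
  a_7 = 1·16 + 3·7 + 1·2 + 1·3 = 42
  a_8 = 1·42 + 3·16 + 1·7 + 1·2 = 99
  a_9 = 1·99 + 3·42 + 1·16 + 1·7 = 248
  a_10 = 1·248 + 3·99 + 1·42 + 1·16 = 603
  a_11 = 1·603 + 3·248 + 1·99 + 1·42 = 1488
  a_12 = 1·1488 + 3·603 + 1·248 + 1·99 = 3644
  a_13 = 1·3644 + 3·1488 + 1·603 + 1·248 = 8959
  a_14 = 1·8959 + 3·3644 + 1·1488 + 1·603 = 21982

1,3,1,1 ; 21982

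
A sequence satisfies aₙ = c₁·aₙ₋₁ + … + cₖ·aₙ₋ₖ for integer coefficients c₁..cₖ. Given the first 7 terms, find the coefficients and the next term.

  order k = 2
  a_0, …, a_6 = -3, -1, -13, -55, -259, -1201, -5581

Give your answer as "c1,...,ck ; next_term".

4,3 ; -25927

  a_2 = 4·-1 + 3·-3 = -13
  a_3 = 4·-13 + 3·-1 = -55
  a_4 = 4·-55 + 3·-13 = -259
  a_5 = 4·-259 + 3·-55 = -1201
  a_6 = 4·-1201 + 3·-259 = -5581
  a_7 = 4·-5581 + 3·-1201 = -25927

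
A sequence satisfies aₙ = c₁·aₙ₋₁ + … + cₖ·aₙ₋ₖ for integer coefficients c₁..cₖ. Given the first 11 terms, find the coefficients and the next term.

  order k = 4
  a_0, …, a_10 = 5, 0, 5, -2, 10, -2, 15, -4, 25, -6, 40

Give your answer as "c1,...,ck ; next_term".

  a_4 = 0·-2 + 1·5 + 0·0 + 1·5 = 10
  a_5 = 0·10 + 1·-2 + 0·5 + 1·0 = -2
  a_6 = 0·-2 + 1·10 + 0·-2 + 1·5 = 15
  a_7 = 0·15 + 1·-2 + 0·10 + 1·-2 = -4
  a_8 = 0·-4 + 1·15 + 0·-2 + 1·10 = 25
  a_9 = 0·25 + 1·-4 + 0·15 + 1·-2 = -6
  a_10 = 0·-6 + 1·25 + 0·-4 + 1·15 = 40
  a_11 = 0·40 + 1·-6 + 0·25 + 1·-4 = -10

0,1,0,1 ; -10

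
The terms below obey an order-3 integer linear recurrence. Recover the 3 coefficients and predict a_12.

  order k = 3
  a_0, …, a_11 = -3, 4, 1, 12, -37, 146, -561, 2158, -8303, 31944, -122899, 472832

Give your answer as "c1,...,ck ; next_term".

  a_3 = -3·1 + 3·4 + -1·-3 = 12
  a_4 = -3·12 + 3·1 + -1·4 = -37
  a_5 = -3·-37 + 3·12 + -1·1 = 146
  a_6 = -3·146 + 3·-37 + -1·12 = -561
  a_7 = -3·-561 + 3·146 + -1·-37 = 2158
  a_8 = -3·2158 + 3·-561 + -1·146 = -8303
  a_9 = -3·-8303 + 3·2158 + -1·-561 = 31944
  a_10 = -3·31944 + 3·-8303 + -1·2158 = -122899
  a_11 = -3·-122899 + 3·31944 + -1·-8303 = 472832
  a_12 = -3·472832 + 3·-122899 + -1·31944 = -1819137

-3,3,-1 ; -1819137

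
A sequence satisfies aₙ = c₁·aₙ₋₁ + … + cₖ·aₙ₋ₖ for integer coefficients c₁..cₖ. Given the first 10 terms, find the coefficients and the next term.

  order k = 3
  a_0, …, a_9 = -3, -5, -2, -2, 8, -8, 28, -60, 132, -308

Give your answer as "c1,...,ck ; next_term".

-1,2,-2 ; 692

  a_3 = -1·-2 + 2·-5 + -2·-3 = -2
  a_4 = -1·-2 + 2·-2 + -2·-5 = 8
  a_5 = -1·8 + 2·-2 + -2·-2 = -8
  a_6 = -1·-8 + 2·8 + -2·-2 = 28
  a_7 = -1·28 + 2·-8 + -2·8 = -60
  a_8 = -1·-60 + 2·28 + -2·-8 = 132
  a_9 = -1·132 + 2·-60 + -2·28 = -308
  a_10 = -1·-308 + 2·132 + -2·-60 = 692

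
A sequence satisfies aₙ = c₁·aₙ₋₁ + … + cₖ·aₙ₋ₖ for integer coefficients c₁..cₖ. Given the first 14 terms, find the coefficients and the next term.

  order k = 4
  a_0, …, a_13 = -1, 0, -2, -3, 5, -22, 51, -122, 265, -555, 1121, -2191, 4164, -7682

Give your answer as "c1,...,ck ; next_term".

  a_4 = -2·-3 + 2·-2 + 3·0 + -3·-1 = 5
  a_5 = -2·5 + 2·-3 + 3·-2 + -3·0 = -22
  a_6 = -2·-22 + 2·5 + 3·-3 + -3·-2 = 51
  a_7 = -2·51 + 2·-22 + 3·5 + -3·-3 = -122
  a_8 = -2·-122 + 2·51 + 3·-22 + -3·5 = 265
  a_9 = -2·265 + 2·-122 + 3·51 + -3·-22 = -555
  a_10 = -2·-555 + 2·265 + 3·-122 + -3·51 = 1121
  a_11 = -2·1121 + 2·-555 + 3·265 + -3·-122 = -2191
  a_12 = -2·-2191 + 2·1121 + 3·-555 + -3·265 = 4164
  a_13 = -2·4164 + 2·-2191 + 3·1121 + -3·-555 = -7682
  a_14 = -2·-7682 + 2·4164 + 3·-2191 + -3·1121 = 13756

-2,2,3,-3 ; 13756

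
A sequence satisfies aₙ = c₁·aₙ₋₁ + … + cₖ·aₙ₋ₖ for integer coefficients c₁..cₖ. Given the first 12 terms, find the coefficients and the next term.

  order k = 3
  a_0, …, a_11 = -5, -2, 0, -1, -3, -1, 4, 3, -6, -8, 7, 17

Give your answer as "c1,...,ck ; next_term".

1,-2,1 ; -5

  a_3 = 1·0 + -2·-2 + 1·-5 = -1
  a_4 = 1·-1 + -2·0 + 1·-2 = -3
  a_5 = 1·-3 + -2·-1 + 1·0 = -1
  a_6 = 1·-1 + -2·-3 + 1·-1 = 4
  a_7 = 1·4 + -2·-1 + 1·-3 = 3
  a_8 = 1·3 + -2·4 + 1·-1 = -6
  a_9 = 1·-6 + -2·3 + 1·4 = -8
  a_10 = 1·-8 + -2·-6 + 1·3 = 7
  a_11 = 1·7 + -2·-8 + 1·-6 = 17
  a_12 = 1·17 + -2·7 + 1·-8 = -5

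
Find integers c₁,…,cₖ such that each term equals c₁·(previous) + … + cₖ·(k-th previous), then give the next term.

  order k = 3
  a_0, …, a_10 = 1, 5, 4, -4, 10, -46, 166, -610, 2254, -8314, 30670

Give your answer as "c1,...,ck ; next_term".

-3,2,-2 ; -113146

  a_3 = -3·4 + 2·5 + -2·1 = -4
  a_4 = -3·-4 + 2·4 + -2·5 = 10
  a_5 = -3·10 + 2·-4 + -2·4 = -46
  a_6 = -3·-46 + 2·10 + -2·-4 = 166
  a_7 = -3·166 + 2·-46 + -2·10 = -610
  a_8 = -3·-610 + 2·166 + -2·-46 = 2254
  a_9 = -3·2254 + 2·-610 + -2·166 = -8314
  a_10 = -3·-8314 + 2·2254 + -2·-610 = 30670
  a_11 = -3·30670 + 2·-8314 + -2·2254 = -113146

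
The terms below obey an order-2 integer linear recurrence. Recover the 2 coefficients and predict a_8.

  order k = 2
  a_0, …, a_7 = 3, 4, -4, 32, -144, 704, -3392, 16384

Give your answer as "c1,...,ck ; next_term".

-4,4 ; -79104

  a_2 = -4·4 + 4·3 = -4
  a_3 = -4·-4 + 4·4 = 32
  a_4 = -4·32 + 4·-4 = -144
  a_5 = -4·-144 + 4·32 = 704
  a_6 = -4·704 + 4·-144 = -3392
  a_7 = -4·-3392 + 4·704 = 16384
  a_8 = -4·16384 + 4·-3392 = -79104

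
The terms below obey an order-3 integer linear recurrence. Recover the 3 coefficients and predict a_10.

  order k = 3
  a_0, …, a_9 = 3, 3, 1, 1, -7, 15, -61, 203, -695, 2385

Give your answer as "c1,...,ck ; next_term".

-2,4,-3 ; -8159

  a_3 = -2·1 + 4·3 + -3·3 = 1
  a_4 = -2·1 + 4·1 + -3·3 = -7
  a_5 = -2·-7 + 4·1 + -3·1 = 15
  a_6 = -2·15 + 4·-7 + -3·1 = -61
  a_7 = -2·-61 + 4·15 + -3·-7 = 203
  a_8 = -2·203 + 4·-61 + -3·15 = -695
  a_9 = -2·-695 + 4·203 + -3·-61 = 2385
  a_10 = -2·2385 + 4·-695 + -3·203 = -8159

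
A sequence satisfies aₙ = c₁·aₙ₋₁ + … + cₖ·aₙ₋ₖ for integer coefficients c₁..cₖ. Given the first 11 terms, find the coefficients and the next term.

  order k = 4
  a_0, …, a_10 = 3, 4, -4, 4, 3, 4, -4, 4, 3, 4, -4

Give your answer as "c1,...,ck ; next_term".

0,0,0,1 ; 4

  a_4 = 0·4 + 0·-4 + 0·4 + 1·3 = 3
  a_5 = 0·3 + 0·4 + 0·-4 + 1·4 = 4
  a_6 = 0·4 + 0·3 + 0·4 + 1·-4 = -4
  a_7 = 0·-4 + 0·4 + 0·3 + 1·4 = 4
  a_8 = 0·4 + 0·-4 + 0·4 + 1·3 = 3
  a_9 = 0·3 + 0·4 + 0·-4 + 1·4 = 4
  a_10 = 0·4 + 0·3 + 0·4 + 1·-4 = -4
  a_11 = 0·-4 + 0·4 + 0·3 + 1·4 = 4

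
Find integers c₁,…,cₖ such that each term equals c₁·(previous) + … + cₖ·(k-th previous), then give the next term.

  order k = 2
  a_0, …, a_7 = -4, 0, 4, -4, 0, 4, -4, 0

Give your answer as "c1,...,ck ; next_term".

  a_2 = -1·0 + -1·-4 = 4
  a_3 = -1·4 + -1·0 = -4
  a_4 = -1·-4 + -1·4 = 0
  a_5 = -1·0 + -1·-4 = 4
  a_6 = -1·4 + -1·0 = -4
  a_7 = -1·-4 + -1·4 = 0
  a_8 = -1·0 + -1·-4 = 4

-1,-1 ; 4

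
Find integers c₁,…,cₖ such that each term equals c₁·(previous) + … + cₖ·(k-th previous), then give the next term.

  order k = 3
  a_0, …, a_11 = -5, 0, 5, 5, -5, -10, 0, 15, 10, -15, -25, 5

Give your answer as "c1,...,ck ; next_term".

0,-1,-1 ; 40

  a_3 = 0·5 + -1·0 + -1·-5 = 5
  a_4 = 0·5 + -1·5 + -1·0 = -5
  a_5 = 0·-5 + -1·5 + -1·5 = -10
  a_6 = 0·-10 + -1·-5 + -1·5 = 0
  a_7 = 0·0 + -1·-10 + -1·-5 = 15
  a_8 = 0·15 + -1·0 + -1·-10 = 10
  a_9 = 0·10 + -1·15 + -1·0 = -15
  a_10 = 0·-15 + -1·10 + -1·15 = -25
  a_11 = 0·-25 + -1·-15 + -1·10 = 5
  a_12 = 0·5 + -1·-25 + -1·-15 = 40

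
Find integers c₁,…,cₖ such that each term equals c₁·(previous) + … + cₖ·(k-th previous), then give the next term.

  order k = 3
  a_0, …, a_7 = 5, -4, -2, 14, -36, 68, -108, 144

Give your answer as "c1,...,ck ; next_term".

-2,0,2 ; -152

  a_3 = -2·-2 + 0·-4 + 2·5 = 14
  a_4 = -2·14 + 0·-2 + 2·-4 = -36
  a_5 = -2·-36 + 0·14 + 2·-2 = 68
  a_6 = -2·68 + 0·-36 + 2·14 = -108
  a_7 = -2·-108 + 0·68 + 2·-36 = 144
  a_8 = -2·144 + 0·-108 + 2·68 = -152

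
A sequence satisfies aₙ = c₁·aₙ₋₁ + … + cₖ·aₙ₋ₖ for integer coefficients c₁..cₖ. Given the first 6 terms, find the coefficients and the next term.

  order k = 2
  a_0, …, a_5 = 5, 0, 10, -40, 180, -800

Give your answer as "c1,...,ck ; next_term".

  a_2 = -4·0 + 2·5 = 10
  a_3 = -4·10 + 2·0 = -40
  a_4 = -4·-40 + 2·10 = 180
  a_5 = -4·180 + 2·-40 = -800
  a_6 = -4·-800 + 2·180 = 3560

-4,2 ; 3560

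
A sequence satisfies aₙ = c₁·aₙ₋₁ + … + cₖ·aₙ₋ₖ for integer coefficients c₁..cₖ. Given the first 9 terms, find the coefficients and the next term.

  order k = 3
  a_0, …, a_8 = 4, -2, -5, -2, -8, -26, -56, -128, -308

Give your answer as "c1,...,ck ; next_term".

  a_3 = 2·-5 + 0·-2 + 2·4 = -2
  a_4 = 2·-2 + 0·-5 + 2·-2 = -8
  a_5 = 2·-8 + 0·-2 + 2·-5 = -26
  a_6 = 2·-26 + 0·-8 + 2·-2 = -56
  a_7 = 2·-56 + 0·-26 + 2·-8 = -128
  a_8 = 2·-128 + 0·-56 + 2·-26 = -308
  a_9 = 2·-308 + 0·-128 + 2·-56 = -728

2,0,2 ; -728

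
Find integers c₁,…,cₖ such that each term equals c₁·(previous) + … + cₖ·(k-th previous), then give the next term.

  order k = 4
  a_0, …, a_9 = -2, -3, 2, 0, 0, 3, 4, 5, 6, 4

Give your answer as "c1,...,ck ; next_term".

  a_4 = 2·0 + -1·2 + 0·-3 + -1·-2 = 0
  a_5 = 2·0 + -1·0 + 0·2 + -1·-3 = 3
  a_6 = 2·3 + -1·0 + 0·0 + -1·2 = 4
  a_7 = 2·4 + -1·3 + 0·0 + -1·0 = 5
  a_8 = 2·5 + -1·4 + 0·3 + -1·0 = 6
  a_9 = 2·6 + -1·5 + 0·4 + -1·3 = 4
  a_10 = 2·4 + -1·6 + 0·5 + -1·4 = -2

2,-1,0,-1 ; -2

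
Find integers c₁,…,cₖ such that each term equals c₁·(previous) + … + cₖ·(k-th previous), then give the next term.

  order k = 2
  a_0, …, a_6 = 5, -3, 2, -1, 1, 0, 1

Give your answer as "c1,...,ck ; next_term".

  a_2 = 1·-3 + 1·5 = 2
  a_3 = 1·2 + 1·-3 = -1
  a_4 = 1·-1 + 1·2 = 1
  a_5 = 1·1 + 1·-1 = 0
  a_6 = 1·0 + 1·1 = 1
  a_7 = 1·1 + 1·0 = 1

1,1 ; 1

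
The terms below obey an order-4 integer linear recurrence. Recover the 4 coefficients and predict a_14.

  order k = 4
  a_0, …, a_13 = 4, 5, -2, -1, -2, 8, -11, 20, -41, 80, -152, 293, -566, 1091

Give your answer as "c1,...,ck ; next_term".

-1,1,-1,1 ; -2102

  a_4 = -1·-1 + 1·-2 + -1·5 + 1·4 = -2
  a_5 = -1·-2 + 1·-1 + -1·-2 + 1·5 = 8
  a_6 = -1·8 + 1·-2 + -1·-1 + 1·-2 = -11
  a_7 = -1·-11 + 1·8 + -1·-2 + 1·-1 = 20
  a_8 = -1·20 + 1·-11 + -1·8 + 1·-2 = -41
  a_9 = -1·-41 + 1·20 + -1·-11 + 1·8 = 80
  a_10 = -1·80 + 1·-41 + -1·20 + 1·-11 = -152
  a_11 = -1·-152 + 1·80 + -1·-41 + 1·20 = 293
  a_12 = -1·293 + 1·-152 + -1·80 + 1·-41 = -566
  a_13 = -1·-566 + 1·293 + -1·-152 + 1·80 = 1091
  a_14 = -1·1091 + 1·-566 + -1·293 + 1·-152 = -2102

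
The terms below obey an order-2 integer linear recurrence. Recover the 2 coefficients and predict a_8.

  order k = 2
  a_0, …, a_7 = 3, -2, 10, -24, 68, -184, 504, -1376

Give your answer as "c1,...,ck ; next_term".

  a_2 = -2·-2 + 2·3 = 10
  a_3 = -2·10 + 2·-2 = -24
  a_4 = -2·-24 + 2·10 = 68
  a_5 = -2·68 + 2·-24 = -184
  a_6 = -2·-184 + 2·68 = 504
  a_7 = -2·504 + 2·-184 = -1376
  a_8 = -2·-1376 + 2·504 = 3760

-2,2 ; 3760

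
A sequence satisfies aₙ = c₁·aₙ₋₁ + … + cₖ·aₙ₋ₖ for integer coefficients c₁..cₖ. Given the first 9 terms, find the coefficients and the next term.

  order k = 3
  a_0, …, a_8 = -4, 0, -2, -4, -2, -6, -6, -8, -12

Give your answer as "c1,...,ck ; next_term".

0,1,1 ; -14

  a_3 = 0·-2 + 1·0 + 1·-4 = -4
  a_4 = 0·-4 + 1·-2 + 1·0 = -2
  a_5 = 0·-2 + 1·-4 + 1·-2 = -6
  a_6 = 0·-6 + 1·-2 + 1·-4 = -6
  a_7 = 0·-6 + 1·-6 + 1·-2 = -8
  a_8 = 0·-8 + 1·-6 + 1·-6 = -12
  a_9 = 0·-12 + 1·-8 + 1·-6 = -14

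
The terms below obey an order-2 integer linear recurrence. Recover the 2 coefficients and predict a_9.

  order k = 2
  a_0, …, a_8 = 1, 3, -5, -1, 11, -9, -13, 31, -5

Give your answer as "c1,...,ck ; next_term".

-1,-2 ; -57

  a_2 = -1·3 + -2·1 = -5
  a_3 = -1·-5 + -2·3 = -1
  a_4 = -1·-1 + -2·-5 = 11
  a_5 = -1·11 + -2·-1 = -9
  a_6 = -1·-9 + -2·11 = -13
  a_7 = -1·-13 + -2·-9 = 31
  a_8 = -1·31 + -2·-13 = -5
  a_9 = -1·-5 + -2·31 = -57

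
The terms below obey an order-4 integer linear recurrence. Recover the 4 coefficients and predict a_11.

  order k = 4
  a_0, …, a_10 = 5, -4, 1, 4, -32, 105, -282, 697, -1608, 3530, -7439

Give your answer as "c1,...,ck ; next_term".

-3,-1,1,-3 ; 15088

  a_4 = -3·4 + -1·1 + 1·-4 + -3·5 = -32
  a_5 = -3·-32 + -1·4 + 1·1 + -3·-4 = 105
  a_6 = -3·105 + -1·-32 + 1·4 + -3·1 = -282
  a_7 = -3·-282 + -1·105 + 1·-32 + -3·4 = 697
  a_8 = -3·697 + -1·-282 + 1·105 + -3·-32 = -1608
  a_9 = -3·-1608 + -1·697 + 1·-282 + -3·105 = 3530
  a_10 = -3·3530 + -1·-1608 + 1·697 + -3·-282 = -7439
  a_11 = -3·-7439 + -1·3530 + 1·-1608 + -3·697 = 15088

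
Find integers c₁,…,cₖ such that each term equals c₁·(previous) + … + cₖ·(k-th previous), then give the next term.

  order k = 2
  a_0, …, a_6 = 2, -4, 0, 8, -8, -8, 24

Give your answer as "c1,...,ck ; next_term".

  a_2 = -1·-4 + -2·2 = 0
  a_3 = -1·0 + -2·-4 = 8
  a_4 = -1·8 + -2·0 = -8
  a_5 = -1·-8 + -2·8 = -8
  a_6 = -1·-8 + -2·-8 = 24
  a_7 = -1·24 + -2·-8 = -8

-1,-2 ; -8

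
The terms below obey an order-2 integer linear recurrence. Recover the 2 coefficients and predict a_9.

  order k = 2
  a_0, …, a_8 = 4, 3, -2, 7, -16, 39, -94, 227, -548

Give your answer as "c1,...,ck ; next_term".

  a_2 = -2·3 + 1·4 = -2
  a_3 = -2·-2 + 1·3 = 7
  a_4 = -2·7 + 1·-2 = -16
  a_5 = -2·-16 + 1·7 = 39
  a_6 = -2·39 + 1·-16 = -94
  a_7 = -2·-94 + 1·39 = 227
  a_8 = -2·227 + 1·-94 = -548
  a_9 = -2·-548 + 1·227 = 1323

-2,1 ; 1323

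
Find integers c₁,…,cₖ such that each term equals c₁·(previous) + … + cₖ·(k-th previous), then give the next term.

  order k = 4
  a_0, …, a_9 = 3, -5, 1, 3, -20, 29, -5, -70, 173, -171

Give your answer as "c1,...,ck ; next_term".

  a_4 = -1·3 + -1·1 + 2·-5 + -2·3 = -20
  a_5 = -1·-20 + -1·3 + 2·1 + -2·-5 = 29
  a_6 = -1·29 + -1·-20 + 2·3 + -2·1 = -5
  a_7 = -1·-5 + -1·29 + 2·-20 + -2·3 = -70
  a_8 = -1·-70 + -1·-5 + 2·29 + -2·-20 = 173
  a_9 = -1·173 + -1·-70 + 2·-5 + -2·29 = -171
  a_10 = -1·-171 + -1·173 + 2·-70 + -2·-5 = -132

-1,-1,2,-2 ; -132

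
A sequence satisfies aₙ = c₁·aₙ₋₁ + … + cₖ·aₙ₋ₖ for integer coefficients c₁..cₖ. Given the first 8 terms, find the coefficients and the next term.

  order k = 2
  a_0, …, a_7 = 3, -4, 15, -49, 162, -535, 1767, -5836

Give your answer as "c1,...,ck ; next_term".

-3,1 ; 19275

  a_2 = -3·-4 + 1·3 = 15
  a_3 = -3·15 + 1·-4 = -49
  a_4 = -3·-49 + 1·15 = 162
  a_5 = -3·162 + 1·-49 = -535
  a_6 = -3·-535 + 1·162 = 1767
  a_7 = -3·1767 + 1·-535 = -5836
  a_8 = -3·-5836 + 1·1767 = 19275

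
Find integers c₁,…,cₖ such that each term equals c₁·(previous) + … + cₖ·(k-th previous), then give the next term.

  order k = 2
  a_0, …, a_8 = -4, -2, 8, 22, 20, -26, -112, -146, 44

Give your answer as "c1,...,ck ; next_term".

2,-3 ; 526

  a_2 = 2·-2 + -3·-4 = 8
  a_3 = 2·8 + -3·-2 = 22
  a_4 = 2·22 + -3·8 = 20
  a_5 = 2·20 + -3·22 = -26
  a_6 = 2·-26 + -3·20 = -112
  a_7 = 2·-112 + -3·-26 = -146
  a_8 = 2·-146 + -3·-112 = 44
  a_9 = 2·44 + -3·-146 = 526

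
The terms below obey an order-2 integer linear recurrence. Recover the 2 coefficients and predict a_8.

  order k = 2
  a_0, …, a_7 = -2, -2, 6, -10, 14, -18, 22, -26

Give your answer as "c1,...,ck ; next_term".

  a_2 = -2·-2 + -1·-2 = 6
  a_3 = -2·6 + -1·-2 = -10
  a_4 = -2·-10 + -1·6 = 14
  a_5 = -2·14 + -1·-10 = -18
  a_6 = -2·-18 + -1·14 = 22
  a_7 = -2·22 + -1·-18 = -26
  a_8 = -2·-26 + -1·22 = 30

-2,-1 ; 30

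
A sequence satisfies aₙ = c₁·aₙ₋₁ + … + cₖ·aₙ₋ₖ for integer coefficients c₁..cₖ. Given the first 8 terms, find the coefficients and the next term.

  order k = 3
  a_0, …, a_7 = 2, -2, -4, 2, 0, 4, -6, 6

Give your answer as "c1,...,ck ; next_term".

  a_3 = -1·-4 + 0·-2 + -1·2 = 2
  a_4 = -1·2 + 0·-4 + -1·-2 = 0
  a_5 = -1·0 + 0·2 + -1·-4 = 4
  a_6 = -1·4 + 0·0 + -1·2 = -6
  a_7 = -1·-6 + 0·4 + -1·0 = 6
  a_8 = -1·6 + 0·-6 + -1·4 = -10

-1,0,-1 ; -10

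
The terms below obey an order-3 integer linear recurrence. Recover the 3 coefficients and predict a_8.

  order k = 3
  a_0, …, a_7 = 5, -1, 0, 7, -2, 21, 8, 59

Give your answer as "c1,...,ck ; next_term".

  a_3 = 0·0 + 3·-1 + 2·5 = 7
  a_4 = 0·7 + 3·0 + 2·-1 = -2
  a_5 = 0·-2 + 3·7 + 2·0 = 21
  a_6 = 0·21 + 3·-2 + 2·7 = 8
  a_7 = 0·8 + 3·21 + 2·-2 = 59
  a_8 = 0·59 + 3·8 + 2·21 = 66

0,3,2 ; 66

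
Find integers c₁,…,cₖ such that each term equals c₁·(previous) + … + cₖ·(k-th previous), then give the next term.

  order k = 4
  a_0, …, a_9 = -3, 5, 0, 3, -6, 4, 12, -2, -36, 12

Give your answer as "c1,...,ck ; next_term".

  a_4 = 0·3 + -2·0 + 0·5 + 2·-3 = -6
  a_5 = 0·-6 + -2·3 + 0·0 + 2·5 = 4
  a_6 = 0·4 + -2·-6 + 0·3 + 2·0 = 12
  a_7 = 0·12 + -2·4 + 0·-6 + 2·3 = -2
  a_8 = 0·-2 + -2·12 + 0·4 + 2·-6 = -36
  a_9 = 0·-36 + -2·-2 + 0·12 + 2·4 = 12
  a_10 = 0·12 + -2·-36 + 0·-2 + 2·12 = 96

0,-2,0,2 ; 96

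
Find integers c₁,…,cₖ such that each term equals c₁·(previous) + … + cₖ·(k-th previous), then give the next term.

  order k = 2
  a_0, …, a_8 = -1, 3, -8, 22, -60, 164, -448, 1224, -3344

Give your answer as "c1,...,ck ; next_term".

  a_2 = -2·3 + 2·-1 = -8
  a_3 = -2·-8 + 2·3 = 22
  a_4 = -2·22 + 2·-8 = -60
  a_5 = -2·-60 + 2·22 = 164
  a_6 = -2·164 + 2·-60 = -448
  a_7 = -2·-448 + 2·164 = 1224
  a_8 = -2·1224 + 2·-448 = -3344
  a_9 = -2·-3344 + 2·1224 = 9136

-2,2 ; 9136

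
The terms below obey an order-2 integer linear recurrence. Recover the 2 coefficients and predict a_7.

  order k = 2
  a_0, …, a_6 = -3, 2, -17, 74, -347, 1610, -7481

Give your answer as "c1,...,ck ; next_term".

-4,3 ; 34754

  a_2 = -4·2 + 3·-3 = -17
  a_3 = -4·-17 + 3·2 = 74
  a_4 = -4·74 + 3·-17 = -347
  a_5 = -4·-347 + 3·74 = 1610
  a_6 = -4·1610 + 3·-347 = -7481
  a_7 = -4·-7481 + 3·1610 = 34754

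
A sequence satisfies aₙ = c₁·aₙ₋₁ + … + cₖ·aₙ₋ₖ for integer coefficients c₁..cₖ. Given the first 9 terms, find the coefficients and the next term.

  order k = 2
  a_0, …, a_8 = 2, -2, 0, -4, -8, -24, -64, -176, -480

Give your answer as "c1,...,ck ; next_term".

2,2 ; -1312

  a_2 = 2·-2 + 2·2 = 0
  a_3 = 2·0 + 2·-2 = -4
  a_4 = 2·-4 + 2·0 = -8
  a_5 = 2·-8 + 2·-4 = -24
  a_6 = 2·-24 + 2·-8 = -64
  a_7 = 2·-64 + 2·-24 = -176
  a_8 = 2·-176 + 2·-64 = -480
  a_9 = 2·-480 + 2·-176 = -1312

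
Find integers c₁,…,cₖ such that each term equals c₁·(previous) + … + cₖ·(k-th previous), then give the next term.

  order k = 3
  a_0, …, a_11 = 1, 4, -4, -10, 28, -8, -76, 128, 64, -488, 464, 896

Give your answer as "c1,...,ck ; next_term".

  a_3 = -2·-4 + -4·4 + -2·1 = -10
  a_4 = -2·-10 + -4·-4 + -2·4 = 28
  a_5 = -2·28 + -4·-10 + -2·-4 = -8
  a_6 = -2·-8 + -4·28 + -2·-10 = -76
  a_7 = -2·-76 + -4·-8 + -2·28 = 128
  a_8 = -2·128 + -4·-76 + -2·-8 = 64
  a_9 = -2·64 + -4·128 + -2·-76 = -488
  a_10 = -2·-488 + -4·64 + -2·128 = 464
  a_11 = -2·464 + -4·-488 + -2·64 = 896
  a_12 = -2·896 + -4·464 + -2·-488 = -2672

-2,-4,-2 ; -2672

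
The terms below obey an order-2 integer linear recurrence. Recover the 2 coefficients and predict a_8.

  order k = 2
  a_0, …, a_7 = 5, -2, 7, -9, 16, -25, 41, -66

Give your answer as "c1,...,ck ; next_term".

-1,1 ; 107

  a_2 = -1·-2 + 1·5 = 7
  a_3 = -1·7 + 1·-2 = -9
  a_4 = -1·-9 + 1·7 = 16
  a_5 = -1·16 + 1·-9 = -25
  a_6 = -1·-25 + 1·16 = 41
  a_7 = -1·41 + 1·-25 = -66
  a_8 = -1·-66 + 1·41 = 107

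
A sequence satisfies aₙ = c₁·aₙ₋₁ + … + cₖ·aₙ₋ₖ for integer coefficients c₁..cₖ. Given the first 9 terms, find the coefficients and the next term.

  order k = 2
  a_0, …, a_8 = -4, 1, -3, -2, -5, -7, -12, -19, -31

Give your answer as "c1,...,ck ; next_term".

  a_2 = 1·1 + 1·-4 = -3
  a_3 = 1·-3 + 1·1 = -2
  a_4 = 1·-2 + 1·-3 = -5
  a_5 = 1·-5 + 1·-2 = -7
  a_6 = 1·-7 + 1·-5 = -12
  a_7 = 1·-12 + 1·-7 = -19
  a_8 = 1·-19 + 1·-12 = -31
  a_9 = 1·-31 + 1·-19 = -50

1,1 ; -50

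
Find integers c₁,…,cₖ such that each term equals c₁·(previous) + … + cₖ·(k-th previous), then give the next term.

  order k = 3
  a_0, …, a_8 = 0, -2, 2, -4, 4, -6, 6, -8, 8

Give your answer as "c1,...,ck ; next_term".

-1,1,1 ; -10

  a_3 = -1·2 + 1·-2 + 1·0 = -4
  a_4 = -1·-4 + 1·2 + 1·-2 = 4
  a_5 = -1·4 + 1·-4 + 1·2 = -6
  a_6 = -1·-6 + 1·4 + 1·-4 = 6
  a_7 = -1·6 + 1·-6 + 1·4 = -8
  a_8 = -1·-8 + 1·6 + 1·-6 = 8
  a_9 = -1·8 + 1·-8 + 1·6 = -10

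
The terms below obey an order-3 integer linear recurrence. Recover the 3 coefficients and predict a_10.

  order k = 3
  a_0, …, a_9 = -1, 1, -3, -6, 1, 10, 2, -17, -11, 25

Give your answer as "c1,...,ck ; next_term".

1,-2,1 ; 30

  a_3 = 1·-3 + -2·1 + 1·-1 = -6
  a_4 = 1·-6 + -2·-3 + 1·1 = 1
  a_5 = 1·1 + -2·-6 + 1·-3 = 10
  a_6 = 1·10 + -2·1 + 1·-6 = 2
  a_7 = 1·2 + -2·10 + 1·1 = -17
  a_8 = 1·-17 + -2·2 + 1·10 = -11
  a_9 = 1·-11 + -2·-17 + 1·2 = 25
  a_10 = 1·25 + -2·-11 + 1·-17 = 30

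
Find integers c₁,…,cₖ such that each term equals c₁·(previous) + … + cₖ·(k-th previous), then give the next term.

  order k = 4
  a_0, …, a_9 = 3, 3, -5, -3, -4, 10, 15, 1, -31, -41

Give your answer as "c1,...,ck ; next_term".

0,-1,-2,-1 ; 14

  a_4 = 0·-3 + -1·-5 + -2·3 + -1·3 = -4
  a_5 = 0·-4 + -1·-3 + -2·-5 + -1·3 = 10
  a_6 = 0·10 + -1·-4 + -2·-3 + -1·-5 = 15
  a_7 = 0·15 + -1·10 + -2·-4 + -1·-3 = 1
  a_8 = 0·1 + -1·15 + -2·10 + -1·-4 = -31
  a_9 = 0·-31 + -1·1 + -2·15 + -1·10 = -41
  a_10 = 0·-41 + -1·-31 + -2·1 + -1·15 = 14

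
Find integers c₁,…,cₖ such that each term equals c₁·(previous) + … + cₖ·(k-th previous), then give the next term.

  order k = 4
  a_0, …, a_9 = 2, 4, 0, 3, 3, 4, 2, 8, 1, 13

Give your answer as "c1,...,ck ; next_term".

-1,1,1,1 ; -2

  a_4 = -1·3 + 1·0 + 1·4 + 1·2 = 3
  a_5 = -1·3 + 1·3 + 1·0 + 1·4 = 4
  a_6 = -1·4 + 1·3 + 1·3 + 1·0 = 2
  a_7 = -1·2 + 1·4 + 1·3 + 1·3 = 8
  a_8 = -1·8 + 1·2 + 1·4 + 1·3 = 1
  a_9 = -1·1 + 1·8 + 1·2 + 1·4 = 13
  a_10 = -1·13 + 1·1 + 1·8 + 1·2 = -2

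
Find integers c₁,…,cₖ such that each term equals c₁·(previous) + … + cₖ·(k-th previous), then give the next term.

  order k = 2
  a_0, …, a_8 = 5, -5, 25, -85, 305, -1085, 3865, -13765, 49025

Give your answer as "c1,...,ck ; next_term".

-3,2 ; -174605

  a_2 = -3·-5 + 2·5 = 25
  a_3 = -3·25 + 2·-5 = -85
  a_4 = -3·-85 + 2·25 = 305
  a_5 = -3·305 + 2·-85 = -1085
  a_6 = -3·-1085 + 2·305 = 3865
  a_7 = -3·3865 + 2·-1085 = -13765
  a_8 = -3·-13765 + 2·3865 = 49025
  a_9 = -3·49025 + 2·-13765 = -174605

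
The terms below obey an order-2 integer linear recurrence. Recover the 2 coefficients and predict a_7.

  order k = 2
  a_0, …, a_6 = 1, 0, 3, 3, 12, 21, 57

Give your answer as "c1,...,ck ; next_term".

  a_2 = 1·0 + 3·1 = 3
  a_3 = 1·3 + 3·0 = 3
  a_4 = 1·3 + 3·3 = 12
  a_5 = 1·12 + 3·3 = 21
  a_6 = 1·21 + 3·12 = 57
  a_7 = 1·57 + 3·21 = 120

1,3 ; 120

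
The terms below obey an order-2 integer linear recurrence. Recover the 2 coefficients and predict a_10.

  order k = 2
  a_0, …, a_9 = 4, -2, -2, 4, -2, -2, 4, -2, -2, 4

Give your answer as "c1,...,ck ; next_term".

  a_2 = -1·-2 + -1·4 = -2
  a_3 = -1·-2 + -1·-2 = 4
  a_4 = -1·4 + -1·-2 = -2
  a_5 = -1·-2 + -1·4 = -2
  a_6 = -1·-2 + -1·-2 = 4
  a_7 = -1·4 + -1·-2 = -2
  a_8 = -1·-2 + -1·4 = -2
  a_9 = -1·-2 + -1·-2 = 4
  a_10 = -1·4 + -1·-2 = -2

-1,-1 ; -2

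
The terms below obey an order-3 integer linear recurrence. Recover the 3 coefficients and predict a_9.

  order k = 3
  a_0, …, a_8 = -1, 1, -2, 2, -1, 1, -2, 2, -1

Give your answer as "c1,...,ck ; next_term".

-1,-1,-1 ; 1

  a_3 = -1·-2 + -1·1 + -1·-1 = 2
  a_4 = -1·2 + -1·-2 + -1·1 = -1
  a_5 = -1·-1 + -1·2 + -1·-2 = 1
  a_6 = -1·1 + -1·-1 + -1·2 = -2
  a_7 = -1·-2 + -1·1 + -1·-1 = 2
  a_8 = -1·2 + -1·-2 + -1·1 = -1
  a_9 = -1·-1 + -1·2 + -1·-2 = 1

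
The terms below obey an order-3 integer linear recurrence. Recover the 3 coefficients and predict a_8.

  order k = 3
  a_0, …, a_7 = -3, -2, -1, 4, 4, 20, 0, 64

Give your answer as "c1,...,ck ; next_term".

0,4,-4 ; -80

  a_3 = 0·-1 + 4·-2 + -4·-3 = 4
  a_4 = 0·4 + 4·-1 + -4·-2 = 4
  a_5 = 0·4 + 4·4 + -4·-1 = 20
  a_6 = 0·20 + 4·4 + -4·4 = 0
  a_7 = 0·0 + 4·20 + -4·4 = 64
  a_8 = 0·64 + 4·0 + -4·20 = -80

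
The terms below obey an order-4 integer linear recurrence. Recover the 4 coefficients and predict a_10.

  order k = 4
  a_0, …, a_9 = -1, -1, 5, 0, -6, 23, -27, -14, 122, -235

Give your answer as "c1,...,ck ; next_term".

-1,-1,3,-2 ; 125

  a_4 = -1·0 + -1·5 + 3·-1 + -2·-1 = -6
  a_5 = -1·-6 + -1·0 + 3·5 + -2·-1 = 23
  a_6 = -1·23 + -1·-6 + 3·0 + -2·5 = -27
  a_7 = -1·-27 + -1·23 + 3·-6 + -2·0 = -14
  a_8 = -1·-14 + -1·-27 + 3·23 + -2·-6 = 122
  a_9 = -1·122 + -1·-14 + 3·-27 + -2·23 = -235
  a_10 = -1·-235 + -1·122 + 3·-14 + -2·-27 = 125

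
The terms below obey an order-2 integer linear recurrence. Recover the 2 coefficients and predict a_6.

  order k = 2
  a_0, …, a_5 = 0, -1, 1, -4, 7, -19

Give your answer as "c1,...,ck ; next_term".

  a_2 = -1·-1 + 3·0 = 1
  a_3 = -1·1 + 3·-1 = -4
  a_4 = -1·-4 + 3·1 = 7
  a_5 = -1·7 + 3·-4 = -19
  a_6 = -1·-19 + 3·7 = 40

-1,3 ; 40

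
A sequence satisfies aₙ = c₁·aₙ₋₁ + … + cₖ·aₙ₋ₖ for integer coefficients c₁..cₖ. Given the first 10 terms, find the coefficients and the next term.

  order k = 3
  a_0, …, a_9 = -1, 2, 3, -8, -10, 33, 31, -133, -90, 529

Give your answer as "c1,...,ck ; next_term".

-1,-4,-3 ; 230

  a_3 = -1·3 + -4·2 + -3·-1 = -8
  a_4 = -1·-8 + -4·3 + -3·2 = -10
  a_5 = -1·-10 + -4·-8 + -3·3 = 33
  a_6 = -1·33 + -4·-10 + -3·-8 = 31
  a_7 = -1·31 + -4·33 + -3·-10 = -133
  a_8 = -1·-133 + -4·31 + -3·33 = -90
  a_9 = -1·-90 + -4·-133 + -3·31 = 529
  a_10 = -1·529 + -4·-90 + -3·-133 = 230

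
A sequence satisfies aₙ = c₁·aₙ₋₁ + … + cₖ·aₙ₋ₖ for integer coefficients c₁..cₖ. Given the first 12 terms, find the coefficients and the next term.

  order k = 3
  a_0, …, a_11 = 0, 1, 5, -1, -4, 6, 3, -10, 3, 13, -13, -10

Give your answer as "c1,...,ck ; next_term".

0,-1,1 ; 26

  a_3 = 0·5 + -1·1 + 1·0 = -1
  a_4 = 0·-1 + -1·5 + 1·1 = -4
  a_5 = 0·-4 + -1·-1 + 1·5 = 6
  a_6 = 0·6 + -1·-4 + 1·-1 = 3
  a_7 = 0·3 + -1·6 + 1·-4 = -10
  a_8 = 0·-10 + -1·3 + 1·6 = 3
  a_9 = 0·3 + -1·-10 + 1·3 = 13
  a_10 = 0·13 + -1·3 + 1·-10 = -13
  a_11 = 0·-13 + -1·13 + 1·3 = -10
  a_12 = 0·-10 + -1·-13 + 1·13 = 26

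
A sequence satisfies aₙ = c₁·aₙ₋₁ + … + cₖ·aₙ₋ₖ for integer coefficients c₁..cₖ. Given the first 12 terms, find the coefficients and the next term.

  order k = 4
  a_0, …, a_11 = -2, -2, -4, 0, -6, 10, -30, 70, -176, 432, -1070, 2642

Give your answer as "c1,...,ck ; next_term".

-2,1,0,1 ; -6530

  a_4 = -2·0 + 1·-4 + 0·-2 + 1·-2 = -6
  a_5 = -2·-6 + 1·0 + 0·-4 + 1·-2 = 10
  a_6 = -2·10 + 1·-6 + 0·0 + 1·-4 = -30
  a_7 = -2·-30 + 1·10 + 0·-6 + 1·0 = 70
  a_8 = -2·70 + 1·-30 + 0·10 + 1·-6 = -176
  a_9 = -2·-176 + 1·70 + 0·-30 + 1·10 = 432
  a_10 = -2·432 + 1·-176 + 0·70 + 1·-30 = -1070
  a_11 = -2·-1070 + 1·432 + 0·-176 + 1·70 = 2642
  a_12 = -2·2642 + 1·-1070 + 0·432 + 1·-176 = -6530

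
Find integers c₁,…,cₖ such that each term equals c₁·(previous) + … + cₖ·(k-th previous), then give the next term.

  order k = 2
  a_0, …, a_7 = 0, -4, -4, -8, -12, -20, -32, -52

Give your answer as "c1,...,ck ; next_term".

1,1 ; -84

  a_2 = 1·-4 + 1·0 = -4
  a_3 = 1·-4 + 1·-4 = -8
  a_4 = 1·-8 + 1·-4 = -12
  a_5 = 1·-12 + 1·-8 = -20
  a_6 = 1·-20 + 1·-12 = -32
  a_7 = 1·-32 + 1·-20 = -52
  a_8 = 1·-52 + 1·-32 = -84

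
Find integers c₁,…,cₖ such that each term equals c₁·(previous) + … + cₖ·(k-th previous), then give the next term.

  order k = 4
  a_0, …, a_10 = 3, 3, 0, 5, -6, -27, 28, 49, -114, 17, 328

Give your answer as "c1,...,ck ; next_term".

  a_4 = 0·5 + -3·0 + 2·3 + -4·3 = -6
  a_5 = 0·-6 + -3·5 + 2·0 + -4·3 = -27
  a_6 = 0·-27 + -3·-6 + 2·5 + -4·0 = 28
  a_7 = 0·28 + -3·-27 + 2·-6 + -4·5 = 49
  a_8 = 0·49 + -3·28 + 2·-27 + -4·-6 = -114
  a_9 = 0·-114 + -3·49 + 2·28 + -4·-27 = 17
  a_10 = 0·17 + -3·-114 + 2·49 + -4·28 = 328
  a_11 = 0·328 + -3·17 + 2·-114 + -4·49 = -475

0,-3,2,-4 ; -475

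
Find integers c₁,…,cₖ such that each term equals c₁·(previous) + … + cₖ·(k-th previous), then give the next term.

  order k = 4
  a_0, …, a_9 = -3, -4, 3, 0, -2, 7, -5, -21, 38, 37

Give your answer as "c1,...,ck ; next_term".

-1,-4,-1,-2 ; -158

  a_4 = -1·0 + -4·3 + -1·-4 + -2·-3 = -2
  a_5 = -1·-2 + -4·0 + -1·3 + -2·-4 = 7
  a_6 = -1·7 + -4·-2 + -1·0 + -2·3 = -5
  a_7 = -1·-5 + -4·7 + -1·-2 + -2·0 = -21
  a_8 = -1·-21 + -4·-5 + -1·7 + -2·-2 = 38
  a_9 = -1·38 + -4·-21 + -1·-5 + -2·7 = 37
  a_10 = -1·37 + -4·38 + -1·-21 + -2·-5 = -158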